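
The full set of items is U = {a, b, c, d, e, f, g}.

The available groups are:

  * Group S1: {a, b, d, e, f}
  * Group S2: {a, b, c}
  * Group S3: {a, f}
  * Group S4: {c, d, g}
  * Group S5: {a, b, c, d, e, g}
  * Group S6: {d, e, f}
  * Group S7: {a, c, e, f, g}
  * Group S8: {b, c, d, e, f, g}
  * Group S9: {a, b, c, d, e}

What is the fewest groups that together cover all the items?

S5 and S7 cover everything between them: the union {a, b, c, d, e, f, g} is all of U.
No single group has all 7 items (the largest, S5, has 6), so 2 is optimal.

2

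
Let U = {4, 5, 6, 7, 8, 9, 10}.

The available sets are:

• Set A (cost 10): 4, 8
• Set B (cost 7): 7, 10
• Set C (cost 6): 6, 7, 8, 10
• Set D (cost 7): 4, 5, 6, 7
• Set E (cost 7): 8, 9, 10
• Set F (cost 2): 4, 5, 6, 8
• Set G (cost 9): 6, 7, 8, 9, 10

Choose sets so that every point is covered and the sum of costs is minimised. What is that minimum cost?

11

F, G together cover every point (F ∪ G = {4, 5, 6, 7, 8, 9, 10}); total cost 2 + 9 = 11.
The greedy pick F, C, E costs 15; no covering selection beats 11.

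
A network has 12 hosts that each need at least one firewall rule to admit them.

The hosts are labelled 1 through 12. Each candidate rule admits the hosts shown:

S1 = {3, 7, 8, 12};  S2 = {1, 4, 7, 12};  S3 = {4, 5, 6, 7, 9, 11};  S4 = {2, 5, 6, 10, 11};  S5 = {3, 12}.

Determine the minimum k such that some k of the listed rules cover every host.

Take {S1, S2, S3, S4}. Their union is {1, 2, 3, 4, 5, 6, 7, 8, 9, 10, 11, 12}, which is all 12 hosts.
No 3 of the 5 rules cover everything (all 10 combinations miss at least one host), so 4 is optimal.

4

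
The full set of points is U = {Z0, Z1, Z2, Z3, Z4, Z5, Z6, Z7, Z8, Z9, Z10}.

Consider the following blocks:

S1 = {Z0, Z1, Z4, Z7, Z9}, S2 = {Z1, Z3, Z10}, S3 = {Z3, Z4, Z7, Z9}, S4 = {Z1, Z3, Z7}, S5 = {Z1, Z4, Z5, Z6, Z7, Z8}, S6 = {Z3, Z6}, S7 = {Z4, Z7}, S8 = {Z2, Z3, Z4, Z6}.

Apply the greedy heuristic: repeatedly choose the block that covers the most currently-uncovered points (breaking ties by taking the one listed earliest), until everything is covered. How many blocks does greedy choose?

4

Greedy: pick S5 (covers 6 new) → pick S1 (covers 2 new) → pick S2 (covers 2 new) → pick S8 (covers 1 new). Total picks: 4.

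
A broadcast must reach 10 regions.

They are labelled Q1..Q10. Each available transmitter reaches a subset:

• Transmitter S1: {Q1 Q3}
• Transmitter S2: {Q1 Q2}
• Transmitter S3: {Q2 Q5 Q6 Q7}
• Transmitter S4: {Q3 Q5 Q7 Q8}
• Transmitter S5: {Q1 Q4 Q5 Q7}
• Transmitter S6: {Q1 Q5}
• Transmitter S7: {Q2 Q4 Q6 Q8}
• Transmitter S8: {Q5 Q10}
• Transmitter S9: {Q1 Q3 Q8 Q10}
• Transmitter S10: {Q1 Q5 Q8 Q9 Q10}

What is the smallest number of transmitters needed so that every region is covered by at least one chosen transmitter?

Take {S4, S7, S10}. Their union is {Q1, Q2, Q3, Q4, Q5, Q6, Q7, Q8, Q9, Q10}, which is all 10 regions.
Only S10 contains Q9, so S10 is forced; the remaining 5 regions need at least 2 more transmitters (each remaining transmitter adds at most 3) — so at least 3 transmitters are needed, and 3 is optimal.

3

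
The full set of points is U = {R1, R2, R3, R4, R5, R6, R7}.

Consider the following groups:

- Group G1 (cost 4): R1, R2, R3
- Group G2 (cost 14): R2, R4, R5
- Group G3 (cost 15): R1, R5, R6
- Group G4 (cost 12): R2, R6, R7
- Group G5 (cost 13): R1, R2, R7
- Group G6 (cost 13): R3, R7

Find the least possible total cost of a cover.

30

G1, G2, G4 together cover every point (G1 ∪ G2 ∪ G4 = {R1, R2, R3, R4, R5, R6, R7}); total cost 4 + 14 + 12 = 30.
No covering selection has total cost below 30.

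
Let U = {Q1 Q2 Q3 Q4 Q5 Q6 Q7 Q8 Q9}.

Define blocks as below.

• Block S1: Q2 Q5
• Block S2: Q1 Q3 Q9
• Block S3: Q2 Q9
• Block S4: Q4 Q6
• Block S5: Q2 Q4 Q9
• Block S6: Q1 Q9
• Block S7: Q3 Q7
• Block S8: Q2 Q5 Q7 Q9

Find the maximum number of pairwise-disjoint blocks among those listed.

4

S1, S4, S6, S7 are pairwise disjoint (S1={Q2,Q5}; S4={Q4,Q6}; S6={Q1,Q9}; S7={Q3,Q7}).
Every remaining block overlaps one of these, and no 5 of the listed blocks are pairwise disjoint, so 4 is the maximum.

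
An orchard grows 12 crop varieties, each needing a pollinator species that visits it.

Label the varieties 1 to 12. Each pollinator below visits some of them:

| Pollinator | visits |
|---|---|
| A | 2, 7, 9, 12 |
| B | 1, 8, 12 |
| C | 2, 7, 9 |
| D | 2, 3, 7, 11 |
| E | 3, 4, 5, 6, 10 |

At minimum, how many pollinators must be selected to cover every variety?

Take {A, B, D, E}. Their union is {1, 2, 3, 4, 5, 6, 7, 8, 9, 10, 11, 12}, which is all 12 varieties.
No 3 of the 5 pollinators cover everything (all 10 combinations miss at least one variety), so 4 is optimal.

4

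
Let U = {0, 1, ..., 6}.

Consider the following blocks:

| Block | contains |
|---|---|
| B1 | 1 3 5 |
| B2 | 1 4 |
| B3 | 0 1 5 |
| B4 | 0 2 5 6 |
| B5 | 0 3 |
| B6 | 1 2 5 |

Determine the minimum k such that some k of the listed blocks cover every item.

3

B1 and B2 and B4 together: B1 ∪ B2 ∪ B4 = {0, 1, 2, 3, 4, 5, 6} — every item is covered.
Only B2 contains 4, so B2 is forced; the remaining 5 items need at least 2 more blocks (each remaining block adds at most 4) — so at least 3 blocks are needed, and 3 is optimal.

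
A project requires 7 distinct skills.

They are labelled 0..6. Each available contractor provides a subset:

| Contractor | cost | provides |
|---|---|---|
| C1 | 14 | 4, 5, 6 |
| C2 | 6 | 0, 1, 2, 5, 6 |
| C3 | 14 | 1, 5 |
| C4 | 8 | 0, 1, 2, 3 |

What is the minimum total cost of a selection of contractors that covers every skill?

22

C1, C4 together cover every skill (C1 ∪ C4 = {0, 1, 2, 3, 4, 5, 6}); total cost 14 + 8 = 22.
The greedy pick C2, C4, C1 costs 28; no covering selection beats 22.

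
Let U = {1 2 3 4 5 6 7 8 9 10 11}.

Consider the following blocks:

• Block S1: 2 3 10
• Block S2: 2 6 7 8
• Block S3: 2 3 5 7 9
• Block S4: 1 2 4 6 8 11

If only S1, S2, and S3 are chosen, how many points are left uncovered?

3

Union of S1, S2, S3 = {2, 3, 5, 6, 7, 8, 9, 10}.
Not covered: 1, 4, 11 — 3 points.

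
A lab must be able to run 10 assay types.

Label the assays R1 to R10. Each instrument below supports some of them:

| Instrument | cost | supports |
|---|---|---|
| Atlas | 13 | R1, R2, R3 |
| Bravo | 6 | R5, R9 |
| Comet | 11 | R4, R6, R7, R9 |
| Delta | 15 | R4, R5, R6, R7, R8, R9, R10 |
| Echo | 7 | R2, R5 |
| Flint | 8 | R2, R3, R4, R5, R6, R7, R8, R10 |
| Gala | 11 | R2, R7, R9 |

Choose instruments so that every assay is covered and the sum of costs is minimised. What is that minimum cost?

27

Atlas, Bravo, Flint together cover every assay (Atlas ∪ Bravo ∪ Flint = {R1, R2, R3, R4, R5, R6, R7, R8, R9, R10}); total cost 13 + 6 + 8 = 27.
No covering selection has total cost below 27.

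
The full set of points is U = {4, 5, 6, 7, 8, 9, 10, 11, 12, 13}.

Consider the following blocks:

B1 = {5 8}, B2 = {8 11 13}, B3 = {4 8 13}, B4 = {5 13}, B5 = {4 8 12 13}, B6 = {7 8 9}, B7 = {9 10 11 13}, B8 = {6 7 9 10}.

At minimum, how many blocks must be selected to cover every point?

B1 and B5 and B7 and B8 together: B1 ∪ B5 ∪ B7 ∪ B8 = {4, 5, 6, 7, 8, 9, 10, 11, 12, 13} — every point is covered.
No 3 of the 8 blocks cover everything (all 56 combinations miss at least one point), so 4 is optimal.

4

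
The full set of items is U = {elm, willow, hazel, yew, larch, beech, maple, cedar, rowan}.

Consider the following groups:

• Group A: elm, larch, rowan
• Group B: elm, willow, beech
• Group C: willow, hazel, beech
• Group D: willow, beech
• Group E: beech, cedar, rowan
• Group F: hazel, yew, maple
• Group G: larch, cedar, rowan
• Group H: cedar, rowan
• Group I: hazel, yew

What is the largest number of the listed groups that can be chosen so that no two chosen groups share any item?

3

D, H, I are pairwise disjoint (D={willow,beech}; H={cedar,rowan}; I={hazel,yew}).
Every remaining group overlaps one of these, and no 4 of the listed groups are pairwise disjoint, so 3 is the maximum.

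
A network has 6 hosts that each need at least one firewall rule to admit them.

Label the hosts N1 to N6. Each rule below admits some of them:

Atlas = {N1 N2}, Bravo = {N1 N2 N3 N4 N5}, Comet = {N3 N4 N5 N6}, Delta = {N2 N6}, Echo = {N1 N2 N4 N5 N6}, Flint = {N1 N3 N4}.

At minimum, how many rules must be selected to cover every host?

2

Take {Bravo, Echo}. Their union is {N1, N2, N3, N4, N5, N6}, which is all 6 hosts.
No single rule has all 6 hosts (the largest, Bravo, has 5), so 2 is optimal.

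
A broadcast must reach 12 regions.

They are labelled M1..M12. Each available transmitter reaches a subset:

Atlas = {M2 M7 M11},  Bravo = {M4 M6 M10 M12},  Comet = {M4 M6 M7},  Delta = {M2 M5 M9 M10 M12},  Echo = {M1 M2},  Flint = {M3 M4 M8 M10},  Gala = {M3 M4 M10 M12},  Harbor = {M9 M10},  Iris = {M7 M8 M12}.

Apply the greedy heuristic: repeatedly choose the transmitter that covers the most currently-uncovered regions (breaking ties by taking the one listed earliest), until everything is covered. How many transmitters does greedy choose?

Greedy: pick Delta (covers 5 new) → pick Comet (covers 3 new) → pick Flint (covers 2 new) → pick Atlas (covers 1 new) → pick Echo (covers 1 new). Total picks: 5.

5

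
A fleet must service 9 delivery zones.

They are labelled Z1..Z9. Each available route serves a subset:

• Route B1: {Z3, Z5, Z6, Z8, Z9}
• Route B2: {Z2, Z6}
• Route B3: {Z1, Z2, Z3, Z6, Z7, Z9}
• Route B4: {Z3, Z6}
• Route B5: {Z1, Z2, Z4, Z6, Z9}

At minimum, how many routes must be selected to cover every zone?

3

Take {B1, B3, B5}. Their union is {Z1, Z2, Z3, Z4, Z5, Z6, Z7, Z8, Z9}, which is all 9 zones.
Only B5 contains Z4, so B5 is forced; the remaining 4 zones need at least 2 more routes (each remaining route adds at most 3) — so at least 3 routes are needed, and 3 is optimal.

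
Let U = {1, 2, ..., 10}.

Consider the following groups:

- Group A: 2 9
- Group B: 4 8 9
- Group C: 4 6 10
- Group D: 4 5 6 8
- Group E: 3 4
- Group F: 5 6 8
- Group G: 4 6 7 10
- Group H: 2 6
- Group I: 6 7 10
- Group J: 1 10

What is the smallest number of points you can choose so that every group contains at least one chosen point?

T = {2, 4, 8, 10} meets every group (each contains at least one member of T), and |T| = 4.
The groups A, E, F, J are pairwise disjoint, so any hitting set needs a separate point for each — at least 4. Hence 4 is optimal.

4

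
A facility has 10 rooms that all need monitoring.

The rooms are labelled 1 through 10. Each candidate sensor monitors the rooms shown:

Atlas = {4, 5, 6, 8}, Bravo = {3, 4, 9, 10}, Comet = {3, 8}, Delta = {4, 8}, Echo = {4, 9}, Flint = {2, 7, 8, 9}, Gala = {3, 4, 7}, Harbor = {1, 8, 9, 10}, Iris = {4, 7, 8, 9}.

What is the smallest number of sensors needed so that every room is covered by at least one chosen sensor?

Take {Atlas, Comet, Flint, Harbor}. Their union is {1, 2, 3, 4, 5, 6, 7, 8, 9, 10}, which is all 10 rooms.
No 3 of the 9 sensors cover everything (all 84 combinations miss at least one room), so 4 is optimal.

4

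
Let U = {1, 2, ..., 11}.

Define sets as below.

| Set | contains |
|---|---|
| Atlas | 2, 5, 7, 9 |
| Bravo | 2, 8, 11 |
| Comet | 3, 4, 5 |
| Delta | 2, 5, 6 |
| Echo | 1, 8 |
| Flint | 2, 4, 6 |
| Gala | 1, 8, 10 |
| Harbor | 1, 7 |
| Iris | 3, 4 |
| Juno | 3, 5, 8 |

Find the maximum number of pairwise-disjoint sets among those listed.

3

Bravo, Comet, Harbor are pairwise disjoint (Bravo={2,8,11}; Comet={3,4,5}; Harbor={1,7}).
Every remaining set overlaps one of these, and no 4 of the listed sets are pairwise disjoint, so 3 is the maximum.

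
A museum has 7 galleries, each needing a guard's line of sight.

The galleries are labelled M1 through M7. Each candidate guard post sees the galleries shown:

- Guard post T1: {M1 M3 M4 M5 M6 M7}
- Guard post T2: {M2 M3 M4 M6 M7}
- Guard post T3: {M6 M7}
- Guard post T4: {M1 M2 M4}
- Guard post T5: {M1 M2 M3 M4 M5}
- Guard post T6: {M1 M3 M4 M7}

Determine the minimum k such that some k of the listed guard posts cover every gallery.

2

T1 and T2 together: T1 ∪ T2 = {M1, M2, M3, M4, M5, M6, M7} — every gallery is covered.
No single guard post has all 7 galleries (the largest, T1, has 6), so 2 is optimal.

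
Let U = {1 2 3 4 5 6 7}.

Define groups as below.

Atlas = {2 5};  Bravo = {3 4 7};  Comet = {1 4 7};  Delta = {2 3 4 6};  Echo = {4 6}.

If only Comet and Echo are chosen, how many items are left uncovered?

Union of Comet, Echo = {1, 4, 6, 7}.
Not covered: 2, 3, 5 — 3 items.

3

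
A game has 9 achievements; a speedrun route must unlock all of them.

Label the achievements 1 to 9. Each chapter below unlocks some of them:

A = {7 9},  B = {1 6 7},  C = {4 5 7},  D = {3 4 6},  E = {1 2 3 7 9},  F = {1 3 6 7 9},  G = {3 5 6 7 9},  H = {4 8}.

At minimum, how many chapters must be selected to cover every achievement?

E and G and H together: E ∪ G ∪ H = {1, 2, 3, 4, 5, 6, 7, 8, 9} — every achievement is covered.
Only E contains 2, so E is forced; the remaining 4 achievements need at least 2 more chapters (each remaining chapter adds at most 2) — so at least 3 chapters are needed, and 3 is optimal.

3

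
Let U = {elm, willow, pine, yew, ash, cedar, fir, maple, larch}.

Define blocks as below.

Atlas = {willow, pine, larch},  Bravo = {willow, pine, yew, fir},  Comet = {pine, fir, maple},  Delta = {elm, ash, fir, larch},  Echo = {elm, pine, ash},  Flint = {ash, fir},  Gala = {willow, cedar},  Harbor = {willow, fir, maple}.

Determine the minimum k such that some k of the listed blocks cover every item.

Bravo, Comet, Delta, and Gala cover everything between them: the union {elm, willow, pine, yew, ash, cedar, fir, maple, larch} is all of U.
No 3 of the 8 blocks cover everything (all 56 combinations miss at least one item), so 4 is optimal.

4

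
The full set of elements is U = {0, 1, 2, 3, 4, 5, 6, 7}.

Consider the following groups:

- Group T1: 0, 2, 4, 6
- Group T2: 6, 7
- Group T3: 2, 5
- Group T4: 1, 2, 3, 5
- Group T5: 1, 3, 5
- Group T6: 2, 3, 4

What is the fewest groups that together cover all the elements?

Take {T1, T2, T5}. Their union is {0, 1, 2, 3, 4, 5, 6, 7}, which is all 8 elements.
Only T1 contains 0, so T1 is forced; the remaining 4 elements need at least 2 more groups (each remaining group adds at most 3) — so at least 3 groups are needed, and 3 is optimal.

3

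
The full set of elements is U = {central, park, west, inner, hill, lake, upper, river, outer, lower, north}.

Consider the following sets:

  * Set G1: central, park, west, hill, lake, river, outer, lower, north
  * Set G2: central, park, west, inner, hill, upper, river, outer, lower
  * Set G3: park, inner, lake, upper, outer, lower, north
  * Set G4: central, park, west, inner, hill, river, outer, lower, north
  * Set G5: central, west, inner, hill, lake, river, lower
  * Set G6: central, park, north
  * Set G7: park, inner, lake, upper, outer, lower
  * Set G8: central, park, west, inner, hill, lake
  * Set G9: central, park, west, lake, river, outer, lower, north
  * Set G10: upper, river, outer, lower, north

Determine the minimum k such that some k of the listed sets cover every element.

G3 and G4 together: G3 ∪ G4 = {central, park, west, inner, hill, lake, upper, river, outer, lower, north} — every element is covered.
No single set has all 11 elements (the largest, G1, has 9), so 2 is optimal.

2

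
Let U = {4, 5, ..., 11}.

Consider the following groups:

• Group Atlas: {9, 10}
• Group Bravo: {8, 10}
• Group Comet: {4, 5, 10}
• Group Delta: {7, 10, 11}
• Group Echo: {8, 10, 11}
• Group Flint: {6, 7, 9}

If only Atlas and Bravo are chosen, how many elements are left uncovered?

5

Union of Atlas, Bravo = {8, 9, 10}.
Not covered: 4, 5, 6, 7, 11 — 5 elements.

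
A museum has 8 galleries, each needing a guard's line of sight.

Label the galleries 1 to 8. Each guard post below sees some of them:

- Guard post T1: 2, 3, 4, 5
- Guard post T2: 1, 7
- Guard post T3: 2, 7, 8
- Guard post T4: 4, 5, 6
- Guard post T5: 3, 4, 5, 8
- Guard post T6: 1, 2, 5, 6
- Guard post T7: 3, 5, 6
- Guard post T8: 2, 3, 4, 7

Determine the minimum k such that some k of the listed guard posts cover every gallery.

3

Take {T3, T5, T6}. Their union is {1, 2, 3, 4, 5, 6, 7, 8}, which is all 8 galleries.
No 2 of the 8 guard posts cover everything (all 28 combinations miss at least one gallery), so 3 is optimal.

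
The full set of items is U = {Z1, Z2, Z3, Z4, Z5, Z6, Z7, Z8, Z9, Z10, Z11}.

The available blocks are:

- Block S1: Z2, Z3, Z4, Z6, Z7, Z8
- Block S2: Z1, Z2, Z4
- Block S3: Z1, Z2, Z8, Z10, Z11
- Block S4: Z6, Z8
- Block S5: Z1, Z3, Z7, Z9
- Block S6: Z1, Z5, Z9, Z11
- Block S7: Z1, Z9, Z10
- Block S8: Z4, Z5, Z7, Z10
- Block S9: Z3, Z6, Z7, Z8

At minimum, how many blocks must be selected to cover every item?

Take {S1, S6, S7}. Their union is {Z1, Z2, Z3, Z4, Z5, Z6, Z7, Z8, Z9, Z10, Z11}, which is all 11 items.
No 2 of the 9 blocks cover everything (all 36 combinations miss at least one item), so 3 is optimal.

3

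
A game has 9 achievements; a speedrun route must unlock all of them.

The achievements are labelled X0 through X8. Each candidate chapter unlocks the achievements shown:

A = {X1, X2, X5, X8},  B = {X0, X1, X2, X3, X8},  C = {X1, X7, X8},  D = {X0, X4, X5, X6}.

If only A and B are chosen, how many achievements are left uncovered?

3

Union of A, B = {X0, X1, X2, X3, X5, X8}.
Not covered: X4, X6, X7 — 3 achievements.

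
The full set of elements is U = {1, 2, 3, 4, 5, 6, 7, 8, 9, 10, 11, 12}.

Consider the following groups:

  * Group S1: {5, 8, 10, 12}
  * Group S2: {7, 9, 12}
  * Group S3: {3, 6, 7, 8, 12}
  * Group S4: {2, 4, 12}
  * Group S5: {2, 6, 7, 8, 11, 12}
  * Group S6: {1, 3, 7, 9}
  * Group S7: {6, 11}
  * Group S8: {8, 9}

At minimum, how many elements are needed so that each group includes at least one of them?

3

The 3 elements {9, 11, 12} hit every group.
The groups S4, S7, S8 are pairwise disjoint, so any hitting set needs a separate element for each — at least 3. Hence 3 is optimal.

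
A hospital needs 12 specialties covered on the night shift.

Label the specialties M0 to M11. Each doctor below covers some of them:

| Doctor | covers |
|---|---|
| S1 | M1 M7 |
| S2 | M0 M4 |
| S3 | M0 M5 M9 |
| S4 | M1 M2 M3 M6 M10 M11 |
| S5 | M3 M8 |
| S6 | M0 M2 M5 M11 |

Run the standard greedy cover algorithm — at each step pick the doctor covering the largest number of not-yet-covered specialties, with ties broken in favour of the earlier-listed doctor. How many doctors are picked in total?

Greedy: pick S4 (covers 6 new) → pick S3 (covers 3 new) → pick S1 (covers 1 new) → pick S2 (covers 1 new) → pick S5 (covers 1 new). Total picks: 5.

5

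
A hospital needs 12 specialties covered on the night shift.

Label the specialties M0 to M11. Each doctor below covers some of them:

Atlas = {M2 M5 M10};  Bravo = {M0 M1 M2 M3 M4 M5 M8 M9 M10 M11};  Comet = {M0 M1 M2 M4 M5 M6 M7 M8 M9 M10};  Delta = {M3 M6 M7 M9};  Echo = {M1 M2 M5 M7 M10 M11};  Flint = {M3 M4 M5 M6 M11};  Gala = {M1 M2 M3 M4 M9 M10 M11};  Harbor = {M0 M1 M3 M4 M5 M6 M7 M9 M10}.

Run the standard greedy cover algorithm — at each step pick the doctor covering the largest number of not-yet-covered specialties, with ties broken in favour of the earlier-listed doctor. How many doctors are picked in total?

Greedy: pick Bravo (covers 10 new) → pick Comet (covers 2 new). Total picks: 2.

2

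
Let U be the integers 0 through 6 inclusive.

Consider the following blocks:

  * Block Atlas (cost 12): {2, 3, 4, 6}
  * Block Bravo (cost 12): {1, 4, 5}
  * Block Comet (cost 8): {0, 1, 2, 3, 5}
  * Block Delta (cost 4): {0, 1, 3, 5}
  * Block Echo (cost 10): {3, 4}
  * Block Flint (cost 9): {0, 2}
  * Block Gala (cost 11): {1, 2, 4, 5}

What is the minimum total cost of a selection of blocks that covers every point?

16

Atlas, Delta together cover every point (Atlas ∪ Delta = {0, 1, 2, 3, 4, 5, 6}); total cost 12 + 4 = 16.
No covering selection has total cost below 16.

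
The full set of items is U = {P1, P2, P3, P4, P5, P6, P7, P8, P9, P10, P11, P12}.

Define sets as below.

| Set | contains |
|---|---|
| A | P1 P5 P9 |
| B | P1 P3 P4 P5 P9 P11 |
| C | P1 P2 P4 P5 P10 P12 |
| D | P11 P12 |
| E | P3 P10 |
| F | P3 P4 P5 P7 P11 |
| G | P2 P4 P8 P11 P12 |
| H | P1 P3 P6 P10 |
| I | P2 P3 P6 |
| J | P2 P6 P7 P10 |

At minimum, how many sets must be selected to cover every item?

B, G, and J cover everything between them: the union {P1, P2, P3, P4, P5, P6, P7, P8, P9, P10, P11, P12} is all of U.
Only G contains P8, so G is forced; the remaining 7 items need at least 2 more sets (each remaining set adds at most 4) — so at least 3 sets are needed, and 3 is optimal.

3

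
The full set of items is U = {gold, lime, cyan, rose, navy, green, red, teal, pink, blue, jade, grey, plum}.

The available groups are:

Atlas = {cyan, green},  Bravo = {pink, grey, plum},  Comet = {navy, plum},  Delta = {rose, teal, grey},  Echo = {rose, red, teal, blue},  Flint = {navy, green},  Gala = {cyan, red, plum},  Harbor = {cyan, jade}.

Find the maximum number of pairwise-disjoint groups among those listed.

Bravo, Echo, Flint, Harbor are pairwise disjoint (Bravo={pink,grey,plum}; Echo={rose,red,teal,blue}; Flint={navy,green}; Harbor={cyan,jade}).
Every remaining group overlaps one of these, and no 5 of the listed groups are pairwise disjoint, so 4 is the maximum.

4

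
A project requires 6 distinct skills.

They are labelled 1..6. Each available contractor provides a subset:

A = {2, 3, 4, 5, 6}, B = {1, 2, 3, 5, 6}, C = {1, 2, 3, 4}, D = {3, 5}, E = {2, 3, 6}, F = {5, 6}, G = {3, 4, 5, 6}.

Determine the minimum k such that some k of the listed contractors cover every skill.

2

Take {A, B}. Their union is {1, 2, 3, 4, 5, 6}, which is all 6 skills.
No single contractor has all 6 skills (the largest, A, has 5), so 2 is optimal.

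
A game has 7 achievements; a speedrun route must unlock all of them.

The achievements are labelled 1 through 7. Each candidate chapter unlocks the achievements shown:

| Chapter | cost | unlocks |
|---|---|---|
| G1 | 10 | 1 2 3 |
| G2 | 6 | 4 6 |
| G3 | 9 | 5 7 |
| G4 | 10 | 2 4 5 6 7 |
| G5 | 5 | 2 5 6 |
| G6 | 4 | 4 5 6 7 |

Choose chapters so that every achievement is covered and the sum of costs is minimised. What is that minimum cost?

14

G1, G6 together cover every achievement (G1 ∪ G6 = {1, 2, 3, 4, 5, 6, 7}); total cost 10 + 4 = 14.
No covering selection has total cost below 14.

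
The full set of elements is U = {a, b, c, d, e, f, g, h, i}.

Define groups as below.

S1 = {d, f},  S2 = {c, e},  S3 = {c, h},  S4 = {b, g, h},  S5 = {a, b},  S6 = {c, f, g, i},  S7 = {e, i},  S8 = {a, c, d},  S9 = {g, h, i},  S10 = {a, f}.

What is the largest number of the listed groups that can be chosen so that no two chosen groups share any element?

4

S1, S2, S5, S9 are pairwise disjoint (S1={d,f}; S2={c,e}; S5={a,b}; S9={g,h,i}).
Every remaining group overlaps one of these, and no 5 of the listed groups are pairwise disjoint, so 4 is the maximum.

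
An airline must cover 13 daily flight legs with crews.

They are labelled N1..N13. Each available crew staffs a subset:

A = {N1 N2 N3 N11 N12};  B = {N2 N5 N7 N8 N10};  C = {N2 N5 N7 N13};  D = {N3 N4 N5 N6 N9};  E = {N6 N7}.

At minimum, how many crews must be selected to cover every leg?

4

Take {A, B, C, D}. Their union is {N1, N2, N3, N4, N5, N6, N7, N8, N9, N10, N11, N12, N13}, which is all 13 legs.
Only C contains N13, so C is forced; the remaining 9 legs need at least 3 more crews (each remaining crew adds at most 4) — so at least 4 crews are needed, and 4 is optimal.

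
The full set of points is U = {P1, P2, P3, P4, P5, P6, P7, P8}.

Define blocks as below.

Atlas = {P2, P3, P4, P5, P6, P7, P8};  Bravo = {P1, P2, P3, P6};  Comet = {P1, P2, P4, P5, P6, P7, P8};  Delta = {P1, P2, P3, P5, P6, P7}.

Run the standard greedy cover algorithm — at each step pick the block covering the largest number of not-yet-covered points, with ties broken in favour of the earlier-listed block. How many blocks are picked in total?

2

Greedy: pick Atlas (covers 7 new) → pick Bravo (covers 1 new). Total picks: 2.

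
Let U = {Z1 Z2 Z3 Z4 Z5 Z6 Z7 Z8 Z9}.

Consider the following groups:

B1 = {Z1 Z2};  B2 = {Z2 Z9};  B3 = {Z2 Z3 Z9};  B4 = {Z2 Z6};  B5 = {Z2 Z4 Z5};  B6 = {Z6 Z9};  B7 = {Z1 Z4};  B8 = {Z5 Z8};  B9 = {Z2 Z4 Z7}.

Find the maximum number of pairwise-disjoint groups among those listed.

B1, B6, B8 are pairwise disjoint (B1={Z1,Z2}; B6={Z6,Z9}; B8={Z5,Z8}).
Every remaining group overlaps one of these, and no 4 of the listed groups are pairwise disjoint, so 3 is the maximum.

3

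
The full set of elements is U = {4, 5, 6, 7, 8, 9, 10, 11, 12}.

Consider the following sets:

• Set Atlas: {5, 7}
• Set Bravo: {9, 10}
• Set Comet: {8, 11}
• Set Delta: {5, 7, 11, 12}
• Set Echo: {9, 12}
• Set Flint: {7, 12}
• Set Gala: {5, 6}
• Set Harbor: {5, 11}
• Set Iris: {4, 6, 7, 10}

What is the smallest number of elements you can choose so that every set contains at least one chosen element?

The 4 elements {5, 7, 8, 9} hit every set.
The sets Bravo, Comet, Flint, Gala are pairwise disjoint, so any hitting set needs a separate element for each — at least 4. Hence 4 is optimal.

4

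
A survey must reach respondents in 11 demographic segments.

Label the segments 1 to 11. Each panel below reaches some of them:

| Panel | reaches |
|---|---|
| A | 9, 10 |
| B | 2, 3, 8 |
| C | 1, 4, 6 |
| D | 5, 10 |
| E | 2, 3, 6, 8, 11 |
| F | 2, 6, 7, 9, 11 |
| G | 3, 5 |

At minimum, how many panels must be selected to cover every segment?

C and D and E and F together: C ∪ D ∪ E ∪ F = {1, 2, 3, 4, 5, 6, 7, 8, 9, 10, 11} — every segment is covered.
Only F contains 7, so F is forced; the remaining 6 segments need at least 3 more panels (each remaining panel adds at most 2) — so at least 4 panels are needed, and 4 is optimal.

4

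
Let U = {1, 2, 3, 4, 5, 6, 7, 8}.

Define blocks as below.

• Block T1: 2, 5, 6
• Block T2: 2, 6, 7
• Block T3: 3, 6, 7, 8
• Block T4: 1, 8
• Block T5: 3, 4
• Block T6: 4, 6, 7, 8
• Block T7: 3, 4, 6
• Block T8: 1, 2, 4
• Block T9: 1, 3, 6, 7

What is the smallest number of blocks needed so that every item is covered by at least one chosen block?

T1, T6, and T9 cover everything between them: the union {1, 2, 3, 4, 5, 6, 7, 8} is all of U.
Only T1 contains 5, so T1 is forced; the remaining 5 items need at least 2 more blocks (each remaining block adds at most 3) — so at least 3 blocks are needed, and 3 is optimal.

3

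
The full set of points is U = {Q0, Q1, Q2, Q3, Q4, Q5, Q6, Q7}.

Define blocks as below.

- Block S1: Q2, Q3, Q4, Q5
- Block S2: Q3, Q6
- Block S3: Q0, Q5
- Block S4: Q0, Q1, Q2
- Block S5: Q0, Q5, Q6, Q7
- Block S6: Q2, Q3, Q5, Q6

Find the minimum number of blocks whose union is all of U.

3

S1, S4, and S5 cover everything between them: the union {Q0, Q1, Q2, Q3, Q4, Q5, Q6, Q7} is all of U.
Only S4 contains Q1, so S4 is forced; the remaining 5 points need at least 2 more blocks (each remaining block adds at most 3) — so at least 3 blocks are needed, and 3 is optimal.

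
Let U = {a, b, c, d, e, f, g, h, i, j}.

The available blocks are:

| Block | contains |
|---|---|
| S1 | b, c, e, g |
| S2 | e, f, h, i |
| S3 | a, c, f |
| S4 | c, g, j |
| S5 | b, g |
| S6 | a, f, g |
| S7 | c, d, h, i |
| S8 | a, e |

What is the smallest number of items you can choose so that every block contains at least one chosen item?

3

Take T = {c, e, g}. Each listed block contains at least one of these, so T is a hitting set of size 3.
The blocks S5, S7, S8 are pairwise disjoint, so any hitting set needs a separate item for each — at least 3. Hence 3 is optimal.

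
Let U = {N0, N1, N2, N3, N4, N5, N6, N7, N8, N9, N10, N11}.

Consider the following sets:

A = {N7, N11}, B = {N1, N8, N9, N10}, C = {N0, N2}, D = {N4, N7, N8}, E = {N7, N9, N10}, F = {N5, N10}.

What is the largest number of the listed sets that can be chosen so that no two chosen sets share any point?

A, B, C are pairwise disjoint (A={N7,N11}; B={N1,N8,N9,N10}; C={N0,N2}).
Every remaining set overlaps one of these, and no 4 of the listed sets are pairwise disjoint, so 3 is the maximum.

3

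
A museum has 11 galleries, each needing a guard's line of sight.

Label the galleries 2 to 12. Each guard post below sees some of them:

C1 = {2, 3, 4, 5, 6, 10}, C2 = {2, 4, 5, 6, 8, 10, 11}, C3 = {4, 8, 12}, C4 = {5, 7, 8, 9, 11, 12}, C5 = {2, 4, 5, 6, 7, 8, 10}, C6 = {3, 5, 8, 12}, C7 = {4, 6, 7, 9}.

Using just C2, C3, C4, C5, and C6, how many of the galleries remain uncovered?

0

Union of C2, C3, C4, C5, C6 = {2, 3, 4, 5, 6, 7, 8, 9, 10, 11, 12} — that's every gallery, so 0 are uncovered.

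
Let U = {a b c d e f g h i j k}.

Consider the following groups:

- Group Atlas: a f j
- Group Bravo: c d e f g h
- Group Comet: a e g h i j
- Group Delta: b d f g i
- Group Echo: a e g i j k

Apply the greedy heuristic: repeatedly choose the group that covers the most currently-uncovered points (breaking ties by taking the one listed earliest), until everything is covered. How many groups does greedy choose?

3

Greedy: pick Bravo (covers 6 new) → pick Echo (covers 4 new) → pick Delta (covers 1 new). Total picks: 3.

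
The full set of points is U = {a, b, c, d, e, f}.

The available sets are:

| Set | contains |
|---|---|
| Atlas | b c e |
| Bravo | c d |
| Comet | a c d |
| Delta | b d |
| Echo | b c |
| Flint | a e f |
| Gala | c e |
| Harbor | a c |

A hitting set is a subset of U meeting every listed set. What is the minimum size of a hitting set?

3

Take H = {a, b, c}. Each listed set contains at least one of these, so H is a hitting set of size 3.
No choice of 2 points meets every set, so 3 is the minimum.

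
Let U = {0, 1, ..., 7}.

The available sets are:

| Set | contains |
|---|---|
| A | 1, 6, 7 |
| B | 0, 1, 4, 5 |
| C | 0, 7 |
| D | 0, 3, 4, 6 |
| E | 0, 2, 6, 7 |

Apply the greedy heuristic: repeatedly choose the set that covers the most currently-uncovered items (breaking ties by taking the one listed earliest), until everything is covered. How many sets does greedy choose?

Greedy: pick B (covers 4 new) → pick E (covers 3 new) → pick D (covers 1 new). Total picks: 3.

3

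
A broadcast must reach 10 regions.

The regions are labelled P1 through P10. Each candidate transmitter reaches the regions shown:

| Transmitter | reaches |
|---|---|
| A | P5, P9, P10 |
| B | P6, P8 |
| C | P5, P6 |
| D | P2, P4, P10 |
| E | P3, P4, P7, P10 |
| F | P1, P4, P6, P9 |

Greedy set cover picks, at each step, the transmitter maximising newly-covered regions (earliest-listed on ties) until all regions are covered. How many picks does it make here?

Greedy: pick E (covers 4 new) → pick F (covers 3 new) → pick A (covers 1 new) → pick B (covers 1 new) → pick D (covers 1 new). Total picks: 5.

5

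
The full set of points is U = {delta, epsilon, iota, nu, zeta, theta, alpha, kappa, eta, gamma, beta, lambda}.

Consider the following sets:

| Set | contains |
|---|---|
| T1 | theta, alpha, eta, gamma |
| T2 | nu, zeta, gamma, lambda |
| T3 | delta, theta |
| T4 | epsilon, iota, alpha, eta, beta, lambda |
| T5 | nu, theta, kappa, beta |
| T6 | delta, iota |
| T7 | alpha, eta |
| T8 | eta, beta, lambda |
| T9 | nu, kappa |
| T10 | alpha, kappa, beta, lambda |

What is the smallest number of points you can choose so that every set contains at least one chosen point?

4

The 4 points {delta, kappa, eta, gamma} hit every set.
No choice of 3 points meets every set, so 4 is the minimum.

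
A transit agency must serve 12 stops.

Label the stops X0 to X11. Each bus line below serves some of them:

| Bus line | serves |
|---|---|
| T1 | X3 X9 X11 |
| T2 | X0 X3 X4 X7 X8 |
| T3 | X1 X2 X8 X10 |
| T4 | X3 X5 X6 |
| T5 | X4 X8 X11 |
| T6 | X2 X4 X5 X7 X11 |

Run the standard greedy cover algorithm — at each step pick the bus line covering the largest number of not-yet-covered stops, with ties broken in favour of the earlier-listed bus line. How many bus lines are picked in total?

4

Greedy: pick T2 (covers 5 new) → pick T3 (covers 3 new) → pick T1 (covers 2 new) → pick T4 (covers 2 new). Total picks: 4.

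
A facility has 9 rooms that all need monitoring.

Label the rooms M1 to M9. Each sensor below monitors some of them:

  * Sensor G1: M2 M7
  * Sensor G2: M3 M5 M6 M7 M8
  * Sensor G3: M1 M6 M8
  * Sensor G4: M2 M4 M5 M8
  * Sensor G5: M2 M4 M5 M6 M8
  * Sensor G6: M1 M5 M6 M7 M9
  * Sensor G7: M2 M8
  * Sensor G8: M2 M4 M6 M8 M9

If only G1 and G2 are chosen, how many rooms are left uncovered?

3

Union of G1, G2 = {M2, M3, M5, M6, M7, M8}.
Not covered: M1, M4, M9 — 3 rooms.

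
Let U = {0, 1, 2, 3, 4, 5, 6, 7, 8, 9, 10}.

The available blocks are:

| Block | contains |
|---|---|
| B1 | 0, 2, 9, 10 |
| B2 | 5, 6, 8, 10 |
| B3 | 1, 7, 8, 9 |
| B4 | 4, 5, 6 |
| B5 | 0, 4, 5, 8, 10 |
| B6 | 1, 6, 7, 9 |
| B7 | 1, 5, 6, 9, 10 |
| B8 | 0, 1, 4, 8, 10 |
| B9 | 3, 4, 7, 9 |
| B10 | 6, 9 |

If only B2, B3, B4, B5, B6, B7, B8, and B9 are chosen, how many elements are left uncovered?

1

Union of B2, B3, B4, B5, B6, B7, B8, B9 = {0, 1, 3, 4, 5, 6, 7, 8, 9, 10}.
Not covered: 2 — 1 element.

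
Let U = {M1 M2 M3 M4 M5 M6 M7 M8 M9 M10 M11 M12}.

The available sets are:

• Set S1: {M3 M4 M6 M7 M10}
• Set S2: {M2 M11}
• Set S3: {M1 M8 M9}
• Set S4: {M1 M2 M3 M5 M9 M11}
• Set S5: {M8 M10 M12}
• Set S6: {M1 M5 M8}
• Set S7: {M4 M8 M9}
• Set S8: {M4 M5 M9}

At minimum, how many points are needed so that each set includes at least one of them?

H = {M2, M4, M8} meets every set (each contains at least one member of H), and |H| = 3.
The sets S2, S5, S8 are pairwise disjoint, so any hitting set needs a separate point for each — at least 3. Hence 3 is optimal.

3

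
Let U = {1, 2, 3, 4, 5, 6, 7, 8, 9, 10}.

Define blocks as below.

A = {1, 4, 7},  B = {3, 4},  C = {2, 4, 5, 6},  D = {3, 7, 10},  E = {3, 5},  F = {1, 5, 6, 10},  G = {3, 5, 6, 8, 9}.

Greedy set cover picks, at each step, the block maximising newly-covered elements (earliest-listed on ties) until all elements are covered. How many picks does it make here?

4

Greedy: pick G (covers 5 new) → pick A (covers 3 new) → pick C (covers 1 new) → pick D (covers 1 new). Total picks: 4.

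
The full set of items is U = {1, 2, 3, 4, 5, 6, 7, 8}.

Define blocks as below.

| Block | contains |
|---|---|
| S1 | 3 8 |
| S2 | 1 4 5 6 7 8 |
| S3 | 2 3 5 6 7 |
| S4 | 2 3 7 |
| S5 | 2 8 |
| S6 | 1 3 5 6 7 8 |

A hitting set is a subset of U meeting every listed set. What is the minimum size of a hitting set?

Take H = {7, 8}. Each listed block contains at least one of these, so H is a hitting set of size 2.
No single item lies in every block, so at least 2 are needed and 2 is optimal.

2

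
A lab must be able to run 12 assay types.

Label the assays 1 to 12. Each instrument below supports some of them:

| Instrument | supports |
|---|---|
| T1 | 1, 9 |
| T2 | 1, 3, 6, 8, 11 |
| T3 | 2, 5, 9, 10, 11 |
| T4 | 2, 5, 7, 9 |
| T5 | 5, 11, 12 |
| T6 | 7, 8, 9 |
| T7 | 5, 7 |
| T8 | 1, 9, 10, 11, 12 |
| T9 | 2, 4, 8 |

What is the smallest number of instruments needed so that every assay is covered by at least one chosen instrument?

4

T2 and T4 and T8 and T9 together: T2 ∪ T4 ∪ T8 ∪ T9 = {1, 2, 3, 4, 5, 6, 7, 8, 9, 10, 11, 12} — every assay is covered.
No 3 of the 9 instruments cover everything (all 84 combinations miss at least one assay), so 4 is optimal.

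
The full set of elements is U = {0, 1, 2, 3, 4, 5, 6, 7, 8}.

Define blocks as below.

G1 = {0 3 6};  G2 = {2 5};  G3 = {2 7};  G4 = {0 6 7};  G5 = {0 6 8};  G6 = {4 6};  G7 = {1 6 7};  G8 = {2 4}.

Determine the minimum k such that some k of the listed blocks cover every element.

G1, G2, G5, G7, and G8 cover everything between them: the union {0, 1, 2, 3, 4, 5, 6, 7, 8} is all of U.
No 4 of the 8 blocks cover everything (all 70 combinations miss at least one element), so 5 is optimal.

5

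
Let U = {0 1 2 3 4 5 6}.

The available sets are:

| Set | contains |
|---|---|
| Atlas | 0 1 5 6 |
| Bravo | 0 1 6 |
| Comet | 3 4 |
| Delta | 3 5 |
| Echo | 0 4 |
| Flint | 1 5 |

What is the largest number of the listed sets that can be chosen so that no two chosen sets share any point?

Bravo, Comet are pairwise disjoint (Bravo={0,1,6}; Comet={3,4}).
Every remaining set overlaps one of these, and no 3 of the listed sets are pairwise disjoint, so 2 is the maximum.

2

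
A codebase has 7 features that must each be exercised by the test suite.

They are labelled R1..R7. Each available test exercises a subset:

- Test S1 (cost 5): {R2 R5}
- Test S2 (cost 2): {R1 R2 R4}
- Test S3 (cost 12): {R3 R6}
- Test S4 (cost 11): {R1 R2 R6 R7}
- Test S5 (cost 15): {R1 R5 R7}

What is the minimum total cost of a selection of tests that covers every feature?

S2, S3, S5 together cover every feature (S2 ∪ S3 ∪ S5 = {R1, R2, R3, R4, R5, R6, R7}); total cost 2 + 12 + 15 = 29.
The greedy pick S2, S1, S4, S3 costs 30; no covering selection beats 29.

29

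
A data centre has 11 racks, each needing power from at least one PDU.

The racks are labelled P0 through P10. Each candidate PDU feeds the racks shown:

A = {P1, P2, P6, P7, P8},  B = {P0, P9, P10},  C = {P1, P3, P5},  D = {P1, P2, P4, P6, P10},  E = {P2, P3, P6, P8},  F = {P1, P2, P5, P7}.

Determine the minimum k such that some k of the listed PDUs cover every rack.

4

B and D and E and F together: B ∪ D ∪ E ∪ F = {P0, P1, P2, P3, P4, P5, P6, P7, P8, P9, P10} — every rack is covered.
Only D contains P4, so D is forced; the remaining 6 racks need at least 3 more PDUs (each remaining PDU adds at most 2) — so at least 4 PDUs are needed, and 4 is optimal.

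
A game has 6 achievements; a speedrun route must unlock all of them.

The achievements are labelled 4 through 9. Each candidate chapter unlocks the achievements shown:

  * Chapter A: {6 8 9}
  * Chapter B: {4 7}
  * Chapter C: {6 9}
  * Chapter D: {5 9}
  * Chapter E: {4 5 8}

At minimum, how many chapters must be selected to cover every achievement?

B and C and E together: B ∪ C ∪ E = {4, 5, 6, 7, 8, 9} — every achievement is covered.
Only B contains 7, so B is forced; the remaining 4 achievements need at least 2 more chapters (each remaining chapter adds at most 3) — so at least 3 chapters are needed, and 3 is optimal.

3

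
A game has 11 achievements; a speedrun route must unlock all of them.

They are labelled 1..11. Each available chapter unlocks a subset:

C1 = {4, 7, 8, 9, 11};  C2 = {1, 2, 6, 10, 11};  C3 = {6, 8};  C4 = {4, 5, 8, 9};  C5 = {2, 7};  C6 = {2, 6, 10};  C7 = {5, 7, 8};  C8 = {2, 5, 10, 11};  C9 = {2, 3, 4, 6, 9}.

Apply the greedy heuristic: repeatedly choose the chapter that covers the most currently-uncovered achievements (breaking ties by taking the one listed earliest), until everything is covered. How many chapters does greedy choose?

4

Greedy: pick C1 (covers 5 new) → pick C2 (covers 4 new) → pick C4 (covers 1 new) → pick C9 (covers 1 new). Total picks: 4.
(The true minimum cover uses only 3 chapters, so greedy is not optimal here.)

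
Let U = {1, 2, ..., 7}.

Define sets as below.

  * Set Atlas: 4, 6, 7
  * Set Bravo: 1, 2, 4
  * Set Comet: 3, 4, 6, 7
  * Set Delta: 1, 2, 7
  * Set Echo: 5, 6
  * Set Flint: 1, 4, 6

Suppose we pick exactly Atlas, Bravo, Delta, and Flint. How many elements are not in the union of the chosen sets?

2

Union of Atlas, Bravo, Delta, Flint = {1, 2, 4, 6, 7}.
Not covered: 3, 5 — 2 elements.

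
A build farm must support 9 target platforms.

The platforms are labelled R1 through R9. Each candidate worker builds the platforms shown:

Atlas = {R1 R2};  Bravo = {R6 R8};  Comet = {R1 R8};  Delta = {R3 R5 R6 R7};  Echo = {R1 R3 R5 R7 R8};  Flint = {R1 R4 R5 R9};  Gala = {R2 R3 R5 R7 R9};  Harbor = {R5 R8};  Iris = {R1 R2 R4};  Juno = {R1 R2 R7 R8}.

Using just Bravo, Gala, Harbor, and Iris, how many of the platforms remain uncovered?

0

Union of Bravo, Gala, Harbor, Iris = {R1, R2, R3, R4, R5, R6, R7, R8, R9} — that's every platform, so 0 are uncovered.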